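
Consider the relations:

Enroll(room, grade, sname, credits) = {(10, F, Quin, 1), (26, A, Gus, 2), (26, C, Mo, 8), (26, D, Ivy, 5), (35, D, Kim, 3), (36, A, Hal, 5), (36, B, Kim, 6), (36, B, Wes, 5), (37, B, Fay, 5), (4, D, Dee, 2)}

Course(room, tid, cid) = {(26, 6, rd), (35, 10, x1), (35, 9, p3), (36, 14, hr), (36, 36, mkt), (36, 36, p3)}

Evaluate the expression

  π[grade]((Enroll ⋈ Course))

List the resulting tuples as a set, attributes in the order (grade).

{A, B, C, D}

Natural join on room: {(26, A, Gus, 2, 6, rd), (26, C, Mo, 8, 6, rd), (26, D, Ivy, 5, 6, rd), (35, D, Kim, 3, 10, x1), (35, D, Kim, 3, 9, p3), (36, A, Hal, 5, 14, hr), (36, A, Hal, 5, 36, mkt), (36, A, Hal, 5, 36, p3), (36, B, Kim, 6, 14, hr), (36, B, Kim, 6, 36, mkt), (36, B, Kim, 6, 36, p3), (36, B, Wes, 5, 14, hr), (36, B, Wes, 5, 36, mkt), (36, B, Wes, 5, 36, p3)}
Keep only column(s) grade (10 duplicate(s) eliminated): {A, B, C, D}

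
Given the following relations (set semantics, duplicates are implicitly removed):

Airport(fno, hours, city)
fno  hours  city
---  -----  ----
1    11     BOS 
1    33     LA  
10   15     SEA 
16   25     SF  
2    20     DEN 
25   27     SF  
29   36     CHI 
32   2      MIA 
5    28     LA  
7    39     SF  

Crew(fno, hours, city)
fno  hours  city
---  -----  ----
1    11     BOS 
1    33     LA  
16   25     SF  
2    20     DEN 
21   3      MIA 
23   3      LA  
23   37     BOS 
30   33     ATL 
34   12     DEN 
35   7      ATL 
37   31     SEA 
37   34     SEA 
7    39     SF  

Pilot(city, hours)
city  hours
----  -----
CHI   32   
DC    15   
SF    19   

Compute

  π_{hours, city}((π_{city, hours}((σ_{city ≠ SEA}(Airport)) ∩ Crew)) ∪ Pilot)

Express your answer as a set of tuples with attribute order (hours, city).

{(11, BOS), (15, DC), (19, SF), (20, DEN), (25, SF), (32, CHI), (33, LA), (39, SF)}

σ[city ≠ SEA]: keep tuples satisfying city ≠ SEA → {(1, 11, BOS), (1, 33, LA), (16, 25, SF), (2, 20, DEN), (25, 27, SF), (29, 36, CHI), (32, 2, MIA), (5, 28, LA), (7, 39, SF)}
Intersection: {(1, 11, BOS), (1, 33, LA), (16, 25, SF), (2, 20, DEN), (25, 27, SF), (29, 36, CHI), (32, 2, MIA), (5, 28, LA), (7, 39, SF)} with {(1, 11, BOS), (1, 33, LA), (16, 25, SF), (2, 20, DEN), (21, 3, MIA), (23, 3, LA), (23, 37, BOS), (30, 33, ATL), (34, 12, DEN), (35, 7, ATL), (37, 31, SEA), (37, 34, SEA), (7, 39, SF)} → {(1, 11, BOS), (1, 33, LA), (16, 25, SF), (2, 20, DEN), (7, 39, SF)}
π[city, hours]: project onto (city, hours) → {(BOS, 11), (DEN, 20), (LA, 33), (SF, 25), (SF, 39)}
Union: {(BOS, 11), (DEN, 20), (LA, 33), (SF, 25), (SF, 39)} with {(CHI, 32), (DC, 15), (SF, 19)} → {(BOS, 11), (CHI, 32), (DC, 15), (DEN, 20), (LA, 33), (SF, 19), (SF, 25), (SF, 39)}
π[hours, city]: project onto (hours, city) → {(11, BOS), (15, DC), (19, SF), (20, DEN), (25, SF), (32, CHI), (33, LA), (39, SF)}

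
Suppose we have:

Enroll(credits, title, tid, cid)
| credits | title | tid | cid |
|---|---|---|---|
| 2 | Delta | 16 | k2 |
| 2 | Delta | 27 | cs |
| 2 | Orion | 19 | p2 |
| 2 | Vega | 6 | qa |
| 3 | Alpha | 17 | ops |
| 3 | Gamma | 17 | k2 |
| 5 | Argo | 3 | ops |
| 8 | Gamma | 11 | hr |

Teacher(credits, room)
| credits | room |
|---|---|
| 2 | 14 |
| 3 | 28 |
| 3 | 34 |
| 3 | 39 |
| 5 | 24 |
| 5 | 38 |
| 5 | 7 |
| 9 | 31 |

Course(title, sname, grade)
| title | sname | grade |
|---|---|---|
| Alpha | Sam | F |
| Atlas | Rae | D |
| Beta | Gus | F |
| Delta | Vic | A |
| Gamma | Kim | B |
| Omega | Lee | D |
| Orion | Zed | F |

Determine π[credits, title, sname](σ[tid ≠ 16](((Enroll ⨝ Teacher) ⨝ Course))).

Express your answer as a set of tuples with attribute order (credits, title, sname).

{(2, Delta, Vic), (2, Orion, Zed), (3, Alpha, Sam), (3, Gamma, Kim)}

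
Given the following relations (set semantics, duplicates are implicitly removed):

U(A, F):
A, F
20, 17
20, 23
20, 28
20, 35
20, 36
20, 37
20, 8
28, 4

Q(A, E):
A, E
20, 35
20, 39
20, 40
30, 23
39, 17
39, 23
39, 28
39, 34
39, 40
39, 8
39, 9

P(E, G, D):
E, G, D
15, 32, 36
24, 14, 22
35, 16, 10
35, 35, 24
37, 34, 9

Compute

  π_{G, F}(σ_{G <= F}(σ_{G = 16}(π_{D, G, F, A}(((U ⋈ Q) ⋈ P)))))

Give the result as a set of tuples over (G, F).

U ⋈ Q (natural join on A): {(20, 17, 35), (20, 17, 39), (20, 17, 40), (20, 23, 35), (20, 23, 39), (20, 23, 40), (20, 28, 35), (20, 28, 39), (20, 28, 40), (20, 35, 35), (20, 35, 39), (20, 35, 40), (20, 36, 35), (20, 36, 39), (20, 36, 40), (20, 37, 35), (20, 37, 39), (20, 37, 40), (20, 8, 35), (20, 8, 39), (20, 8, 40)}
(U ⋈ Q) ⋈ P (natural join on E): {(20, 17, 35, 16, 10), (20, 17, 35, 35, 24), (20, 23, 35, 16, 10), (20, 23, 35, 35, 24), (20, 28, 35, 16, 10), (20, 28, 35, 35, 24), (20, 35, 35, 16, 10), (20, 35, 35, 35, 24), (20, 36, 35, 16, 10), (20, 36, 35, 35, 24), (20, 37, 35, 16, 10), (20, 37, 35, 35, 24), (20, 8, 35, 16, 10), (20, 8, 35, 35, 24)}
Keep only column(s) D, G, F, A: {(10, 16, 17, 20), (10, 16, 23, 20), (10, 16, 28, 20), (10, 16, 35, 20), (10, 16, 36, 20), (10, 16, 37, 20), (10, 16, 8, 20), (24, 35, 17, 20), (24, 35, 23, 20), (24, 35, 28, 20), (24, 35, 35, 20), (24, 35, 36, 20), (24, 35, 37, 20), (24, 35, 8, 20)}
Apply σ_{G = 16}; surviving tuples: {(10, 16, 17, 20), (10, 16, 23, 20), (10, 16, 28, 20), (10, 16, 35, 20), (10, 16, 36, 20), (10, 16, 37, 20), (10, 16, 8, 20)}
Apply σ_{G <= F}; surviving tuples: {(10, 16, 17, 20), (10, 16, 23, 20), (10, 16, 28, 20), (10, 16, 35, 20), (10, 16, 36, 20), (10, 16, 37, 20)}
Keep only column(s) G, F: {(16, 17), (16, 23), (16, 28), (16, 35), (16, 36), (16, 37)}

{(16, 17), (16, 23), (16, 28), (16, 35), (16, 36), (16, 37)}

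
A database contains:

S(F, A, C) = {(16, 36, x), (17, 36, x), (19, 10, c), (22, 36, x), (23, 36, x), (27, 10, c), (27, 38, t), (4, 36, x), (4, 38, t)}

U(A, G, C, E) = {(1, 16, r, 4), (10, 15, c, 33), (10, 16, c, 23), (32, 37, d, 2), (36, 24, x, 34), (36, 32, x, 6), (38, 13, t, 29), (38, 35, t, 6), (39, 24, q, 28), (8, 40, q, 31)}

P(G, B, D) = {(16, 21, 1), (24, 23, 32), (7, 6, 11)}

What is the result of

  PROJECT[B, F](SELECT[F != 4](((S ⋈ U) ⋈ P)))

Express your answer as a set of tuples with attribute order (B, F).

Joining S and U on A, C yields {(16, 36, x, 24, 34), (16, 36, x, 32, 6), (17, 36, x, 24, 34), (17, 36, x, 32, 6), (19, 10, c, 15, 33), (19, 10, c, 16, 23), (22, 36, x, 24, 34), (22, 36, x, 32, 6), (23, 36, x, 24, 34), (23, 36, x, 32, 6), (27, 10, c, 15, 33), (27, 10, c, 16, 23), (27, 38, t, 13, 29), (27, 38, t, 35, 6), (4, 36, x, 24, 34), (4, 36, x, 32, 6), (4, 38, t, 13, 29), (4, 38, t, 35, 6)}.
Joining (S ⋈ U) and P on G yields {(16, 36, x, 24, 34, 23, 32), (17, 36, x, 24, 34, 23, 32), (19, 10, c, 16, 23, 21, 1), (22, 36, x, 24, 34, 23, 32), (23, 36, x, 24, 34, 23, 32), (27, 10, c, 16, 23, 21, 1), (4, 36, x, 24, 34, 23, 32)}.
Apply σ_{F != 4}; surviving tuples: {(16, 36, x, 24, 34, 23, 32), (17, 36, x, 24, 34, 23, 32), (19, 10, c, 16, 23, 21, 1), (22, 36, x, 24, 34, 23, 32), (23, 36, x, 24, 34, 23, 32), (27, 10, c, 16, 23, 21, 1)}
π_{B, F} gives {(21, 19), (21, 27), (23, 16), (23, 17), (23, 22), (23, 23)}.

{(21, 19), (21, 27), (23, 16), (23, 17), (23, 22), (23, 23)}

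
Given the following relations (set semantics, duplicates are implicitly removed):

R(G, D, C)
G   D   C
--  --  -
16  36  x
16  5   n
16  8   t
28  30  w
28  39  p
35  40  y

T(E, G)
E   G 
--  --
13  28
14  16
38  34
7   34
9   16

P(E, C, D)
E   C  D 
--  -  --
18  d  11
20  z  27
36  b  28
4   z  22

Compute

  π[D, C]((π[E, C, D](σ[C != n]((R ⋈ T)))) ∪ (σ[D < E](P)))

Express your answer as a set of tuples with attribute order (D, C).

{(11, d), (28, b), (30, w), (36, x), (39, p), (8, t)}

Natural join on G: {(16, 36, x, 14), (16, 36, x, 9), (16, 5, n, 14), (16, 5, n, 9), (16, 8, t, 14), (16, 8, t, 9), (28, 30, w, 13), (28, 39, p, 13)}
Selection C != n: {(16, 36, x, 14), (16, 36, x, 9), (16, 8, t, 14), (16, 8, t, 9), (28, 30, w, 13), (28, 39, p, 13)}
Keep only column(s) E, C, D: {(13, p, 39), (13, w, 30), (14, t, 8), (14, x, 36), (9, t, 8), (9, x, 36)}
Selection D < E: {(18, d, 11), (36, b, 28)}
Set union of the two operands is {(13, p, 39), (13, w, 30), (14, t, 8), (14, x, 36), (18, d, 11), (36, b, 28), (9, t, 8), (9, x, 36)}.
Keep only column(s) D, C (2 duplicate(s) eliminated): {(11, d), (28, b), (30, w), (36, x), (39, p), (8, t)}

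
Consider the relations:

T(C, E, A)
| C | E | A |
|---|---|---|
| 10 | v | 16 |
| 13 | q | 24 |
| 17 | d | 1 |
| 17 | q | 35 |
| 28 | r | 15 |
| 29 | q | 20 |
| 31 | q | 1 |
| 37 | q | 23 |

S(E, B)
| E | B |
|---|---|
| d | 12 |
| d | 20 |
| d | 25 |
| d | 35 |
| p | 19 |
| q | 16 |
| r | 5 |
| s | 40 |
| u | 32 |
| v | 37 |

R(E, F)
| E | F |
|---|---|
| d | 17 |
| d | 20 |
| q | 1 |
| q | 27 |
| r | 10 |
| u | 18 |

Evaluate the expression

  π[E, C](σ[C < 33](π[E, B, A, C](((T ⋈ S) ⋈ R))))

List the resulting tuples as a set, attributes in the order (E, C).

Joining T and S on E yields {(10, v, 16, 37), (13, q, 24, 16), (17, d, 1, 12), (17, d, 1, 20), (17, d, 1, 25), (17, d, 1, 35), (17, q, 35, 16), (28, r, 15, 5), (29, q, 20, 16), (31, q, 1, 16), (37, q, 23, 16)}.
Joining (T ⋈ S) and R on E yields {(13, q, 24, 16, 1), (13, q, 24, 16, 27), (17, d, 1, 12, 17), (17, d, 1, 12, 20), (17, d, 1, 20, 17), (17, d, 1, 20, 20), (17, d, 1, 25, 17), (17, d, 1, 25, 20), (17, d, 1, 35, 17), (17, d, 1, 35, 20), (17, q, 35, 16, 1), (17, q, 35, 16, 27), (28, r, 15, 5, 10), (29, q, 20, 16, 1), (29, q, 20, 16, 27), (31, q, 1, 16, 1), (31, q, 1, 16, 27), (37, q, 23, 16, 1), (37, q, 23, 16, 27)}.
π[E, B, A, C]: project onto (E, B, A, C) (9 duplicate(s) eliminated) → {(d, 12, 1, 17), (d, 20, 1, 17), (d, 25, 1, 17), (d, 35, 1, 17), (q, 16, 1, 31), (q, 16, 20, 29), (q, 16, 23, 37), (q, 16, 24, 13), (q, 16, 35, 17), (r, 5, 15, 28)}
Selection C < 33: {(d, 12, 1, 17), (d, 20, 1, 17), (d, 25, 1, 17), (d, 35, 1, 17), (q, 16, 1, 31), (q, 16, 20, 29), (q, 16, 24, 13), (q, 16, 35, 17), (r, 5, 15, 28)}
π[E, C]: project onto (E, C) (3 duplicate(s) eliminated) → {(d, 17), (q, 13), (q, 17), (q, 29), (q, 31), (r, 28)}

{(d, 17), (q, 13), (q, 17), (q, 29), (q, 31), (r, 28)}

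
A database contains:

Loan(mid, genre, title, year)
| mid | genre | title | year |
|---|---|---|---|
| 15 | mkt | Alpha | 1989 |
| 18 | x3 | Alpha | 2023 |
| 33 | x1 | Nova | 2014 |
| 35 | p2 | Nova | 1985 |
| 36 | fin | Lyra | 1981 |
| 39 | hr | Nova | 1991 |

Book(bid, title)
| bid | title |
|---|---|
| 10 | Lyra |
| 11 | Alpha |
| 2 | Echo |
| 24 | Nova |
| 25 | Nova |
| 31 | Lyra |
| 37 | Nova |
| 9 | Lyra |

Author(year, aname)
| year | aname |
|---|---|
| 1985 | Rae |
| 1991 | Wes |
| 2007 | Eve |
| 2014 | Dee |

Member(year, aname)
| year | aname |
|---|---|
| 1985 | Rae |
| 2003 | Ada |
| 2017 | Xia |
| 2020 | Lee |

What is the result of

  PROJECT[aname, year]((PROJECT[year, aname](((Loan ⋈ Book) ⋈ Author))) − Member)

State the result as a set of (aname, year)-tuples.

Joining Loan and Book on title yields {(15, mkt, Alpha, 1989, 11), (18, x3, Alpha, 2023, 11), (33, x1, Nova, 2014, 24), (33, x1, Nova, 2014, 25), (33, x1, Nova, 2014, 37), (35, p2, Nova, 1985, 24), (35, p2, Nova, 1985, 25), (35, p2, Nova, 1985, 37), (36, fin, Lyra, 1981, 10), (36, fin, Lyra, 1981, 31), (36, fin, Lyra, 1981, 9), (39, hr, Nova, 1991, 24), (39, hr, Nova, 1991, 25), (39, hr, Nova, 1991, 37)}.
Joining (Loan ⋈ Book) and Author on year yields {(33, x1, Nova, 2014, 24, Dee), (33, x1, Nova, 2014, 25, Dee), (33, x1, Nova, 2014, 37, Dee), (35, p2, Nova, 1985, 24, Rae), (35, p2, Nova, 1985, 25, Rae), (35, p2, Nova, 1985, 37, Rae), (39, hr, Nova, 1991, 24, Wes), (39, hr, Nova, 1991, 25, Wes), (39, hr, Nova, 1991, 37, Wes)}.
Projecting to year, aname (6 duplicate(s) eliminated): {(1985, Rae), (1991, Wes), (2014, Dee)}
Difference: {(1985, Rae), (1991, Wes), (2014, Dee)} with {(1985, Rae), (2003, Ada), (2017, Xia), (2020, Lee)} → {(1991, Wes), (2014, Dee)}
Projecting to aname, year: {(Dee, 2014), (Wes, 1991)}

{(Dee, 2014), (Wes, 1991)}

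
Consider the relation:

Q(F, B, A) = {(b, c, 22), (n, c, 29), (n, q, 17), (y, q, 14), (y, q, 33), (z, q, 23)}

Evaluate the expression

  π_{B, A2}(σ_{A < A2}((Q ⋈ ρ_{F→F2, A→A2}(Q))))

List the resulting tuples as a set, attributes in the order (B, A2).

{(c, 29), (q, 17), (q, 23), (q, 33)}

ρ[F→F2, A→A2]: schema becomes (F2, B, A2); tuples unchanged.
Natural join on B: {(b, c, 22, b, 22), (b, c, 22, n, 29), (n, c, 29, b, 22), (n, c, 29, n, 29), (n, q, 17, n, 17), (n, q, 17, y, 14), (n, q, 17, y, 33), (n, q, 17, z, 23), (y, q, 14, n, 17), (y, q, 14, y, 14), (y, q, 14, y, 33), (y, q, 14, z, 23), (y, q, 33, n, 17), (y, q, 33, y, 14), (y, q, 33, y, 33), (y, q, 33, z, 23), (z, q, 23, n, 17), (z, q, 23, y, 14), (z, q, 23, y, 33), (z, q, 23, z, 23)}
Selection A < A2: {(b, c, 22, n, 29), (n, q, 17, y, 33), (n, q, 17, z, 23), (y, q, 14, n, 17), (y, q, 14, y, 33), (y, q, 14, z, 23), (z, q, 23, y, 33)}
Projecting to B, A2 (3 duplicate(s) eliminated): {(c, 29), (q, 17), (q, 23), (q, 33)}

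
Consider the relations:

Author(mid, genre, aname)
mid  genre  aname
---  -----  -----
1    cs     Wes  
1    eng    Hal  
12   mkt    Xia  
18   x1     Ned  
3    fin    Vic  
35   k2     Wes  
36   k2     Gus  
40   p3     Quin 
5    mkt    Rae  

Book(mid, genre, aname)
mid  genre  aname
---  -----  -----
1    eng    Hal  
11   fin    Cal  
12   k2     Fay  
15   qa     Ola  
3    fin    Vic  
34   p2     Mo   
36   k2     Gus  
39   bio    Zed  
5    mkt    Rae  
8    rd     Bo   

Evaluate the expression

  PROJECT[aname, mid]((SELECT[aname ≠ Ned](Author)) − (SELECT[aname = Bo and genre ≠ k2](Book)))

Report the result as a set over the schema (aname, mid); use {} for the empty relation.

Apply σ_{aname ≠ Ned}; surviving tuples: {(1, cs, Wes), (1, eng, Hal), (12, mkt, Xia), (3, fin, Vic), (35, k2, Wes), (36, k2, Gus), (40, p3, Quin), (5, mkt, Rae)}
Apply σ_{aname = Bo and genre ≠ k2}; surviving tuples: {(8, rd, Bo)}
Set difference of the two operands is {(1, cs, Wes), (1, eng, Hal), (12, mkt, Xia), (3, fin, Vic), (35, k2, Wes), (36, k2, Gus), (40, p3, Quin), (5, mkt, Rae)}.
π_{aname, mid} gives {(Gus, 36), (Hal, 1), (Quin, 40), (Rae, 5), (Vic, 3), (Wes, 1), (Wes, 35), (Xia, 12)}.

{(Gus, 36), (Hal, 1), (Quin, 40), (Rae, 5), (Vic, 3), (Wes, 1), (Wes, 35), (Xia, 12)}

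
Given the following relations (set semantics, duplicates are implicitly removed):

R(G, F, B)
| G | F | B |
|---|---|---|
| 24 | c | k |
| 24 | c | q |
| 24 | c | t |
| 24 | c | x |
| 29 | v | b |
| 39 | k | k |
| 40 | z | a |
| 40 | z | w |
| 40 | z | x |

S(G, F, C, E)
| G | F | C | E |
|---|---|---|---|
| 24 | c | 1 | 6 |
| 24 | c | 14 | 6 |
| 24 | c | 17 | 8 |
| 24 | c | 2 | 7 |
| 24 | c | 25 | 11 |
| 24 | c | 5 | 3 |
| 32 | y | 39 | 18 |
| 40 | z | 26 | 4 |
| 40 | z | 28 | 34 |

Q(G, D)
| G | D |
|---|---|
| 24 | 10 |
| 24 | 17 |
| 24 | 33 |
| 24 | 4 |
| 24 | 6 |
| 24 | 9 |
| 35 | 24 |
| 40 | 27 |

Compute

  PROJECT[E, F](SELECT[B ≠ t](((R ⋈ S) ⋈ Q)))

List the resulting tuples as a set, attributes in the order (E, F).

{(11, c), (3, c), (34, z), (4, z), (6, c), (7, c), (8, c)}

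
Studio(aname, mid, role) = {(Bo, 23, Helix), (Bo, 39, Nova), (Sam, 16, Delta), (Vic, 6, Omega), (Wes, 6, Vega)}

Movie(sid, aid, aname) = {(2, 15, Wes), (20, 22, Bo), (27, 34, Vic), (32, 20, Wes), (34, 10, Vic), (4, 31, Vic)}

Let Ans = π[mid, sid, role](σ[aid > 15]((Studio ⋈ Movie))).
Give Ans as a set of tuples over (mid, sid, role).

{(23, 20, Helix), (39, 20, Nova), (6, 27, Omega), (6, 32, Vega), (6, 4, Omega)}

Natural join on aname: {(Bo, 23, Helix, 20, 22), (Bo, 39, Nova, 20, 22), (Vic, 6, Omega, 27, 34), (Vic, 6, Omega, 34, 10), (Vic, 6, Omega, 4, 31), (Wes, 6, Vega, 2, 15), (Wes, 6, Vega, 32, 20)}
Apply σ_{aid > 15}; surviving tuples: {(Bo, 23, Helix, 20, 22), (Bo, 39, Nova, 20, 22), (Vic, 6, Omega, 27, 34), (Vic, 6, Omega, 4, 31), (Wes, 6, Vega, 32, 20)}
π[mid, sid, role]: project onto (mid, sid, role) → {(23, 20, Helix), (39, 20, Nova), (6, 27, Omega), (6, 32, Vega), (6, 4, Omega)}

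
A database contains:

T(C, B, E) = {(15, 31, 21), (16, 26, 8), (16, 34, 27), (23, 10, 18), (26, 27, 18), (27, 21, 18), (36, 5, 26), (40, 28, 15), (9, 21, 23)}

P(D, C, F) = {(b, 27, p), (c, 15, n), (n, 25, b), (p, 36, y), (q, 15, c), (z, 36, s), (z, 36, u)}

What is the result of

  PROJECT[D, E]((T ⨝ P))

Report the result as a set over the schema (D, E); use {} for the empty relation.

{(b, 18), (c, 21), (p, 26), (q, 21), (z, 26)}

T ⋈ P (natural join on C): {(15, 31, 21, c, n), (15, 31, 21, q, c), (27, 21, 18, b, p), (36, 5, 26, p, y), (36, 5, 26, z, s), (36, 5, 26, z, u)}
Projecting to D, E (1 duplicate(s) eliminated): {(b, 18), (c, 21), (p, 26), (q, 21), (z, 26)}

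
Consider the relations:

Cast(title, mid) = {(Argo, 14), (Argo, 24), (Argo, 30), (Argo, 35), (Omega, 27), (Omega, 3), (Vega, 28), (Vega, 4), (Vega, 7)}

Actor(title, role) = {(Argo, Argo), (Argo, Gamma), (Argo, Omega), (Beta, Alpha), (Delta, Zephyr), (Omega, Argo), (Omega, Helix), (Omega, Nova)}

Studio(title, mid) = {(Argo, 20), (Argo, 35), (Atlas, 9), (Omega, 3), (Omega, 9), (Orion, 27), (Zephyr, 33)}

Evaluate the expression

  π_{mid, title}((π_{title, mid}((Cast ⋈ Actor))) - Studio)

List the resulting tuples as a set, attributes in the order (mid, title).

Cast ⋈ Actor (natural join on title): {(Argo, 14, Argo), (Argo, 14, Gamma), (Argo, 14, Omega), (Argo, 24, Argo), (Argo, 24, Gamma), (Argo, 24, Omega), (Argo, 30, Argo), (Argo, 30, Gamma), (Argo, 30, Omega), (Argo, 35, Argo), (Argo, 35, Gamma), (Argo, 35, Omega), (Omega, 27, Argo), (Omega, 27, Helix), (Omega, 27, Nova), (Omega, 3, Argo), (Omega, 3, Helix), (Omega, 3, Nova)}
π_{title, mid} gives {(Argo, 14), (Argo, 24), (Argo, 30), (Argo, 35), (Omega, 27), (Omega, 3)} (12 duplicate(s) eliminated).
Taking the difference: {(Argo, 14), (Argo, 24), (Argo, 30), (Omega, 27)}
π_{mid, title} gives {(14, Argo), (24, Argo), (27, Omega), (30, Argo)}.

{(14, Argo), (24, Argo), (27, Omega), (30, Argo)}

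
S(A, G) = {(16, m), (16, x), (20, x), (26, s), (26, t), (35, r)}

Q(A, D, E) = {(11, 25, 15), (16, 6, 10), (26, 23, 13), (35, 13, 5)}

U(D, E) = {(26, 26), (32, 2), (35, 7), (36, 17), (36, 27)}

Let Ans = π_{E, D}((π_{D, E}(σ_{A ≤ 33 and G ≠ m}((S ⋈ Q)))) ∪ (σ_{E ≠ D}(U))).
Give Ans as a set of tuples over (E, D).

{(10, 6), (13, 23), (17, 36), (2, 32), (27, 36), (7, 35)}

S ⋈ Q (natural join on A): {(16, m, 6, 10), (16, x, 6, 10), (26, s, 23, 13), (26, t, 23, 13), (35, r, 13, 5)}
Filtering on A ≤ 33 and G ≠ m leaves {(16, x, 6, 10), (26, s, 23, 13), (26, t, 23, 13)}.
π[D, E]: project onto (D, E) (1 duplicate(s) eliminated) → {(23, 13), (6, 10)}
Filtering on E ≠ D leaves {(32, 2), (35, 7), (36, 17), (36, 27)}.
Taking the union: {(23, 13), (32, 2), (35, 7), (36, 17), (36, 27), (6, 10)}
π[E, D]: project onto (E, D) → {(10, 6), (13, 23), (17, 36), (2, 32), (27, 36), (7, 35)}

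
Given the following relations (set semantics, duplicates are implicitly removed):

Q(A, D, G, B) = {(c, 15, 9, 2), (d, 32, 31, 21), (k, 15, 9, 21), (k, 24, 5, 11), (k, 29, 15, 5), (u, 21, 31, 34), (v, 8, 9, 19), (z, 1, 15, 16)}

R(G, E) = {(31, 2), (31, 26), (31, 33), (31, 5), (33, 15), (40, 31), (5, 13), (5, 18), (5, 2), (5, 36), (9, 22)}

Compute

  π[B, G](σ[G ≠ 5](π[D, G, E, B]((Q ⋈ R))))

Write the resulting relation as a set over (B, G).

{(19, 9), (2, 9), (21, 31), (21, 9), (34, 31)}

Joining Q and R on G yields {(c, 15, 9, 2, 22), (d, 32, 31, 21, 2), (d, 32, 31, 21, 26), (d, 32, 31, 21, 33), (d, 32, 31, 21, 5), (k, 15, 9, 21, 22), (k, 24, 5, 11, 13), (k, 24, 5, 11, 18), (k, 24, 5, 11, 2), (k, 24, 5, 11, 36), (u, 21, 31, 34, 2), (u, 21, 31, 34, 26), (u, 21, 31, 34, 33), (u, 21, 31, 34, 5), (v, 8, 9, 19, 22)}.
Keep only column(s) D, G, E, B: {(15, 9, 22, 2), (15, 9, 22, 21), (21, 31, 2, 34), (21, 31, 26, 34), (21, 31, 33, 34), (21, 31, 5, 34), (24, 5, 13, 11), (24, 5, 18, 11), (24, 5, 2, 11), (24, 5, 36, 11), (32, 31, 2, 21), (32, 31, 26, 21), (32, 31, 33, 21), (32, 31, 5, 21), (8, 9, 22, 19)}
Selection G ≠ 5: {(15, 9, 22, 2), (15, 9, 22, 21), (21, 31, 2, 34), (21, 31, 26, 34), (21, 31, 33, 34), (21, 31, 5, 34), (32, 31, 2, 21), (32, 31, 26, 21), (32, 31, 33, 21), (32, 31, 5, 21), (8, 9, 22, 19)}
Keep only column(s) B, G (6 duplicate(s) eliminated): {(19, 9), (2, 9), (21, 31), (21, 9), (34, 31)}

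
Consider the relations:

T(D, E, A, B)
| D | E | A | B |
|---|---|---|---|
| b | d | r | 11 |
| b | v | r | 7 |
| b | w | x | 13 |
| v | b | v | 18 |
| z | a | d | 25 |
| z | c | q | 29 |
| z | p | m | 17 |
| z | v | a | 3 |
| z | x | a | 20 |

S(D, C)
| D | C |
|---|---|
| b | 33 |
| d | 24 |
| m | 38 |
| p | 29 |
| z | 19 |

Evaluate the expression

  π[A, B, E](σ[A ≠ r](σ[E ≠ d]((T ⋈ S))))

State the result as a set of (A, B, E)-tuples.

Natural join on D: {(b, d, r, 11, 33), (b, v, r, 7, 33), (b, w, x, 13, 33), (z, a, d, 25, 19), (z, c, q, 29, 19), (z, p, m, 17, 19), (z, v, a, 3, 19), (z, x, a, 20, 19)}
Selection E ≠ d: {(b, v, r, 7, 33), (b, w, x, 13, 33), (z, a, d, 25, 19), (z, c, q, 29, 19), (z, p, m, 17, 19), (z, v, a, 3, 19), (z, x, a, 20, 19)}
Selection A ≠ r: {(b, w, x, 13, 33), (z, a, d, 25, 19), (z, c, q, 29, 19), (z, p, m, 17, 19), (z, v, a, 3, 19), (z, x, a, 20, 19)}
π_{A, B, E} gives {(a, 20, x), (a, 3, v), (d, 25, a), (m, 17, p), (q, 29, c), (x, 13, w)}.

{(a, 20, x), (a, 3, v), (d, 25, a), (m, 17, p), (q, 29, c), (x, 13, w)}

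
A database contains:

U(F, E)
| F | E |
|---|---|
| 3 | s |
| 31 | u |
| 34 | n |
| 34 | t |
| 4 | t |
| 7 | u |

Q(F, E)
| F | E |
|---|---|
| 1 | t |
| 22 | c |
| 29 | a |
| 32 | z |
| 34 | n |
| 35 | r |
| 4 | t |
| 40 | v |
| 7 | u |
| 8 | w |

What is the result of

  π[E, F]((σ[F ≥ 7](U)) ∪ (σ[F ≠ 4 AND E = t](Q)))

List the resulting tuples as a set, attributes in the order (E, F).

{(n, 34), (t, 1), (t, 34), (u, 31), (u, 7)}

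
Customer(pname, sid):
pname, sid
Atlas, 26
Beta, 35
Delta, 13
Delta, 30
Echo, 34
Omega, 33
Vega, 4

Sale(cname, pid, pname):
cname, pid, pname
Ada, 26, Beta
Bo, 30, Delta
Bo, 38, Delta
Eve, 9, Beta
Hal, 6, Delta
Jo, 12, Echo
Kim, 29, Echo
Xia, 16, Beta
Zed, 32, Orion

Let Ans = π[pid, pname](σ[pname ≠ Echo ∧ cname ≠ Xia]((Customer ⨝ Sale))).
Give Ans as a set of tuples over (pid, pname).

Joining Customer and Sale on pname yields {(Beta, 35, Ada, 26), (Beta, 35, Eve, 9), (Beta, 35, Xia, 16), (Delta, 13, Bo, 30), (Delta, 13, Bo, 38), (Delta, 13, Hal, 6), (Delta, 30, Bo, 30), (Delta, 30, Bo, 38), (Delta, 30, Hal, 6), (Echo, 34, Jo, 12), (Echo, 34, Kim, 29)}.
σ[pname ≠ Echo ∧ cname ≠ Xia]: keep tuples satisfying pname ≠ Echo ∧ cname ≠ Xia → {(Beta, 35, Ada, 26), (Beta, 35, Eve, 9), (Delta, 13, Bo, 30), (Delta, 13, Bo, 38), (Delta, 13, Hal, 6), (Delta, 30, Bo, 30), (Delta, 30, Bo, 38), (Delta, 30, Hal, 6)}
π[pid, pname]: project onto (pid, pname) (3 duplicate(s) eliminated) → {(26, Beta), (30, Delta), (38, Delta), (6, Delta), (9, Beta)}

{(26, Beta), (30, Delta), (38, Delta), (6, Delta), (9, Beta)}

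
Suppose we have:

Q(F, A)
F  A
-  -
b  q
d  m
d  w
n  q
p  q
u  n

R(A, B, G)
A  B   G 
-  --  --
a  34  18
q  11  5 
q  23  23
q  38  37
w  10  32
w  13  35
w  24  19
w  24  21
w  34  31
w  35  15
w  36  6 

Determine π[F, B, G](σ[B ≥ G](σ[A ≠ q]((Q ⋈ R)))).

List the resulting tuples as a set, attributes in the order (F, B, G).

{(d, 24, 19), (d, 24, 21), (d, 34, 31), (d, 35, 15), (d, 36, 6)}

Joining Q and R on A yields {(b, q, 11, 5), (b, q, 23, 23), (b, q, 38, 37), (d, w, 10, 32), (d, w, 13, 35), (d, w, 24, 19), (d, w, 24, 21), (d, w, 34, 31), (d, w, 35, 15), (d, w, 36, 6), (n, q, 11, 5), (n, q, 23, 23), (n, q, 38, 37), (p, q, 11, 5), (p, q, 23, 23), (p, q, 38, 37)}.
Selection A ≠ q: {(d, w, 10, 32), (d, w, 13, 35), (d, w, 24, 19), (d, w, 24, 21), (d, w, 34, 31), (d, w, 35, 15), (d, w, 36, 6)}
Selection B ≥ G: {(d, w, 24, 19), (d, w, 24, 21), (d, w, 34, 31), (d, w, 35, 15), (d, w, 36, 6)}
Projecting to F, B, G: {(d, 24, 19), (d, 24, 21), (d, 34, 31), (d, 35, 15), (d, 36, 6)}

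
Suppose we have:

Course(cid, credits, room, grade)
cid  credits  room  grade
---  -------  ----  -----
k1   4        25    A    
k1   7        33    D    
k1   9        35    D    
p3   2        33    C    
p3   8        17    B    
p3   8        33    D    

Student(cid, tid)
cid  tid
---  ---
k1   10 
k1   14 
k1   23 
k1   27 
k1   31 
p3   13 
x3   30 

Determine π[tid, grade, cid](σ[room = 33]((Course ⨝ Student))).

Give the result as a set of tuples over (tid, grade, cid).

{(10, D, k1), (13, C, p3), (13, D, p3), (14, D, k1), (23, D, k1), (27, D, k1), (31, D, k1)}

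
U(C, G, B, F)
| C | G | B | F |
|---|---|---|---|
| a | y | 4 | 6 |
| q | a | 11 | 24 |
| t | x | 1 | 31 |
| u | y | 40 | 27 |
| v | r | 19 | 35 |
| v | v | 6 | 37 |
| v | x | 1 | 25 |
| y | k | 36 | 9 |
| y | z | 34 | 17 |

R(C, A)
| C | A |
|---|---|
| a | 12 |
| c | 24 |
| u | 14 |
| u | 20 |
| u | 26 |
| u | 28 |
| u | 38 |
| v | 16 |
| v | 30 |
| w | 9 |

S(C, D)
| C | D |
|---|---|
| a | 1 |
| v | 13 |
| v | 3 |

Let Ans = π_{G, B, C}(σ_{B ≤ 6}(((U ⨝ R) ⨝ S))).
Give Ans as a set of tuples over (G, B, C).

Joining U and R on C yields {(a, y, 4, 6, 12), (u, y, 40, 27, 14), (u, y, 40, 27, 20), (u, y, 40, 27, 26), (u, y, 40, 27, 28), (u, y, 40, 27, 38), (v, r, 19, 35, 16), (v, r, 19, 35, 30), (v, v, 6, 37, 16), (v, v, 6, 37, 30), (v, x, 1, 25, 16), (v, x, 1, 25, 30)}.
Joining (U ⨝ R) and S on C yields {(a, y, 4, 6, 12, 1), (v, r, 19, 35, 16, 13), (v, r, 19, 35, 16, 3), (v, r, 19, 35, 30, 13), (v, r, 19, 35, 30, 3), (v, v, 6, 37, 16, 13), (v, v, 6, 37, 16, 3), (v, v, 6, 37, 30, 13), (v, v, 6, 37, 30, 3), (v, x, 1, 25, 16, 13), (v, x, 1, 25, 16, 3), (v, x, 1, 25, 30, 13), (v, x, 1, 25, 30, 3)}.
Selection B ≤ 6: {(a, y, 4, 6, 12, 1), (v, v, 6, 37, 16, 13), (v, v, 6, 37, 16, 3), (v, v, 6, 37, 30, 13), (v, v, 6, 37, 30, 3), (v, x, 1, 25, 16, 13), (v, x, 1, 25, 16, 3), (v, x, 1, 25, 30, 13), (v, x, 1, 25, 30, 3)}
π_{G, B, C} gives {(v, 6, v), (x, 1, v), (y, 4, a)} (6 duplicate(s) eliminated).

{(v, 6, v), (x, 1, v), (y, 4, a)}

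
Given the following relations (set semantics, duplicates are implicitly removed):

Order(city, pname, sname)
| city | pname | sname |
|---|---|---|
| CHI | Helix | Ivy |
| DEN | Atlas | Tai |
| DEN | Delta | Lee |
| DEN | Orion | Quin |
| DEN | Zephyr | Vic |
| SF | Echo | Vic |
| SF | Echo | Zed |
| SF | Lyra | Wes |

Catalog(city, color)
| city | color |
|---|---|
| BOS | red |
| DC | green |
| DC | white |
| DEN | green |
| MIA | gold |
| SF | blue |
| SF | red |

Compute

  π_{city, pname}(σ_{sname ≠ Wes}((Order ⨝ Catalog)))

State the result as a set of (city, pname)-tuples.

Joining Order and Catalog on city yields {(DEN, Atlas, Tai, green), (DEN, Delta, Lee, green), (DEN, Orion, Quin, green), (DEN, Zephyr, Vic, green), (SF, Echo, Vic, blue), (SF, Echo, Vic, red), (SF, Echo, Zed, blue), (SF, Echo, Zed, red), (SF, Lyra, Wes, blue), (SF, Lyra, Wes, red)}.
σ[sname ≠ Wes]: keep tuples satisfying sname ≠ Wes → {(DEN, Atlas, Tai, green), (DEN, Delta, Lee, green), (DEN, Orion, Quin, green), (DEN, Zephyr, Vic, green), (SF, Echo, Vic, blue), (SF, Echo, Vic, red), (SF, Echo, Zed, blue), (SF, Echo, Zed, red)}
π[city, pname]: project onto (city, pname) (3 duplicate(s) eliminated) → {(DEN, Atlas), (DEN, Delta), (DEN, Orion), (DEN, Zephyr), (SF, Echo)}

{(DEN, Atlas), (DEN, Delta), (DEN, Orion), (DEN, Zephyr), (SF, Echo)}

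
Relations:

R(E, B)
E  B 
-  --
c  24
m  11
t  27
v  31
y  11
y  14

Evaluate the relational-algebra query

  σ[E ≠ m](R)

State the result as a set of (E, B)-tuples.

{(c, 24), (t, 27), (v, 31), (y, 11), (y, 14)}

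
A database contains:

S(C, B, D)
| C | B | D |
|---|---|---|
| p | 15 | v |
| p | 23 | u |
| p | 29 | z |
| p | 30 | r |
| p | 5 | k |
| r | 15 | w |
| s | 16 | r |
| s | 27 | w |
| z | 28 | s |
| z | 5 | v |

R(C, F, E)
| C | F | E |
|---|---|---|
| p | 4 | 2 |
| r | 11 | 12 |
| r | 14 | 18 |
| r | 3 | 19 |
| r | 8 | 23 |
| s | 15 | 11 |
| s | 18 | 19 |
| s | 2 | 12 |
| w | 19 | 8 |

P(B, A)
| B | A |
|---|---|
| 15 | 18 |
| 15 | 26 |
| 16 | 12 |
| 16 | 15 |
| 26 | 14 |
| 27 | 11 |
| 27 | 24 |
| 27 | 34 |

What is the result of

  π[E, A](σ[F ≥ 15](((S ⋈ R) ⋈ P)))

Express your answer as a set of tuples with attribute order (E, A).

{(11, 11), (11, 12), (11, 15), (11, 24), (11, 34), (19, 11), (19, 12), (19, 15), (19, 24), (19, 34)}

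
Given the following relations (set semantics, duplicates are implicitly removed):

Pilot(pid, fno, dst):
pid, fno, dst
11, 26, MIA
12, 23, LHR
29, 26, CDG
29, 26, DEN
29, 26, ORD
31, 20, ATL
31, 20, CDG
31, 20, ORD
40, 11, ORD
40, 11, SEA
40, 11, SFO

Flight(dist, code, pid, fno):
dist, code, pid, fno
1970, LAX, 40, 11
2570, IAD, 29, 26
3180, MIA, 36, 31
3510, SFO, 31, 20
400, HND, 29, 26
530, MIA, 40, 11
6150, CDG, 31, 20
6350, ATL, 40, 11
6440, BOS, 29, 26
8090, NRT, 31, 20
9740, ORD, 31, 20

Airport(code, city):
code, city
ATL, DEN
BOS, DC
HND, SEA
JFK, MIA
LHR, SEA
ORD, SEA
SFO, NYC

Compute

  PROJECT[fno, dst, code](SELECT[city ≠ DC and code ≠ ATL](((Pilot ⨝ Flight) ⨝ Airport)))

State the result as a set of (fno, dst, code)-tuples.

{(20, ATL, ORD), (20, ATL, SFO), (20, CDG, ORD), (20, CDG, SFO), (20, ORD, ORD), (20, ORD, SFO), (26, CDG, HND), (26, DEN, HND), (26, ORD, HND)}

Natural join on pid, fno: {(29, 26, CDG, 2570, IAD), (29, 26, CDG, 400, HND), (29, 26, CDG, 6440, BOS), (29, 26, DEN, 2570, IAD), (29, 26, DEN, 400, HND), (29, 26, DEN, 6440, BOS), (29, 26, ORD, 2570, IAD), (29, 26, ORD, 400, HND), (29, 26, ORD, 6440, BOS), (31, 20, ATL, 3510, SFO), (31, 20, ATL, 6150, CDG), (31, 20, ATL, 8090, NRT), (31, 20, ATL, 9740, ORD), (31, 20, CDG, 3510, SFO), (31, 20, CDG, 6150, CDG), (31, 20, CDG, 8090, NRT), (31, 20, CDG, 9740, ORD), (31, 20, ORD, 3510, SFO), (31, 20, ORD, 6150, CDG), (31, 20, ORD, 8090, NRT), (31, 20, ORD, 9740, ORD), (40, 11, ORD, 1970, LAX), (40, 11, ORD, 530, MIA), (40, 11, ORD, 6350, ATL), (40, 11, SEA, 1970, LAX), (40, 11, SEA, 530, MIA), (40, 11, SEA, 6350, ATL), (40, 11, SFO, 1970, LAX), (40, 11, SFO, 530, MIA), (40, 11, SFO, 6350, ATL)}
Natural join on code: {(29, 26, CDG, 400, HND, SEA), (29, 26, CDG, 6440, BOS, DC), (29, 26, DEN, 400, HND, SEA), (29, 26, DEN, 6440, BOS, DC), (29, 26, ORD, 400, HND, SEA), (29, 26, ORD, 6440, BOS, DC), (31, 20, ATL, 3510, SFO, NYC), (31, 20, ATL, 9740, ORD, SEA), (31, 20, CDG, 3510, SFO, NYC), (31, 20, CDG, 9740, ORD, SEA), (31, 20, ORD, 3510, SFO, NYC), (31, 20, ORD, 9740, ORD, SEA), (40, 11, ORD, 6350, ATL, DEN), (40, 11, SEA, 6350, ATL, DEN), (40, 11, SFO, 6350, ATL, DEN)}
Selection city ≠ DC and code ≠ ATL: {(29, 26, CDG, 400, HND, SEA), (29, 26, DEN, 400, HND, SEA), (29, 26, ORD, 400, HND, SEA), (31, 20, ATL, 3510, SFO, NYC), (31, 20, ATL, 9740, ORD, SEA), (31, 20, CDG, 3510, SFO, NYC), (31, 20, CDG, 9740, ORD, SEA), (31, 20, ORD, 3510, SFO, NYC), (31, 20, ORD, 9740, ORD, SEA)}
Projecting to fno, dst, code: {(20, ATL, ORD), (20, ATL, SFO), (20, CDG, ORD), (20, CDG, SFO), (20, ORD, ORD), (20, ORD, SFO), (26, CDG, HND), (26, DEN, HND), (26, ORD, HND)}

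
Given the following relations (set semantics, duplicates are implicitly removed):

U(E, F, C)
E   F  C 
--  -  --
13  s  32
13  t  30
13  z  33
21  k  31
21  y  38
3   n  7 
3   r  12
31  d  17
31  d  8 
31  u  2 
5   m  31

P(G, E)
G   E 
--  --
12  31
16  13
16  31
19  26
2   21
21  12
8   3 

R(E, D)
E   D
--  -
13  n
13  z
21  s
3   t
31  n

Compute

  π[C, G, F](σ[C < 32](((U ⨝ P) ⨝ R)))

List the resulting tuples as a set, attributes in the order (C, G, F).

{(12, 8, r), (17, 12, d), (17, 16, d), (2, 12, u), (2, 16, u), (30, 16, t), (31, 2, k), (7, 8, n), (8, 12, d), (8, 16, d)}

Joining U and P on E yields {(13, s, 32, 16), (13, t, 30, 16), (13, z, 33, 16), (21, k, 31, 2), (21, y, 38, 2), (3, n, 7, 8), (3, r, 12, 8), (31, d, 17, 12), (31, d, 17, 16), (31, d, 8, 12), (31, d, 8, 16), (31, u, 2, 12), (31, u, 2, 16)}.
Joining (U ⨝ P) and R on E yields {(13, s, 32, 16, n), (13, s, 32, 16, z), (13, t, 30, 16, n), (13, t, 30, 16, z), (13, z, 33, 16, n), (13, z, 33, 16, z), (21, k, 31, 2, s), (21, y, 38, 2, s), (3, n, 7, 8, t), (3, r, 12, 8, t), (31, d, 17, 12, n), (31, d, 17, 16, n), (31, d, 8, 12, n), (31, d, 8, 16, n), (31, u, 2, 12, n), (31, u, 2, 16, n)}.
Filtering on C < 32 leaves {(13, t, 30, 16, n), (13, t, 30, 16, z), (21, k, 31, 2, s), (3, n, 7, 8, t), (3, r, 12, 8, t), (31, d, 17, 12, n), (31, d, 17, 16, n), (31, d, 8, 12, n), (31, d, 8, 16, n), (31, u, 2, 12, n), (31, u, 2, 16, n)}.
Keep only column(s) C, G, F (1 duplicate(s) eliminated): {(12, 8, r), (17, 12, d), (17, 16, d), (2, 12, u), (2, 16, u), (30, 16, t), (31, 2, k), (7, 8, n), (8, 12, d), (8, 16, d)}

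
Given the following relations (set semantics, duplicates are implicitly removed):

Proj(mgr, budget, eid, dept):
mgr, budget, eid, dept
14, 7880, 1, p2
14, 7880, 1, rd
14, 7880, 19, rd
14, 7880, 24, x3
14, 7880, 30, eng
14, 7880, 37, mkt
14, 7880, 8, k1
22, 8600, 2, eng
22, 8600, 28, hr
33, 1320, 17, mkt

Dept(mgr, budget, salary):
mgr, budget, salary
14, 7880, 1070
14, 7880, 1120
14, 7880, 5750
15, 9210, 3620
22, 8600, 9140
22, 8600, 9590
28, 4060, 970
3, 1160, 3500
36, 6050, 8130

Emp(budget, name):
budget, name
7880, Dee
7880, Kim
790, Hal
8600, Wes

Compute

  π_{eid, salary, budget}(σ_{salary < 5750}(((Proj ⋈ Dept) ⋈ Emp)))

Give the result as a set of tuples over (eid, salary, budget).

Proj ⋈ Dept (natural join on mgr, budget): {(14, 7880, 1, p2, 1070), (14, 7880, 1, p2, 1120), (14, 7880, 1, p2, 5750), (14, 7880, 1, rd, 1070), (14, 7880, 1, rd, 1120), (14, 7880, 1, rd, 5750), (14, 7880, 19, rd, 1070), (14, 7880, 19, rd, 1120), (14, 7880, 19, rd, 5750), (14, 7880, 24, x3, 1070), (14, 7880, 24, x3, 1120), (14, 7880, 24, x3, 5750), (14, 7880, 30, eng, 1070), (14, 7880, 30, eng, 1120), (14, 7880, 30, eng, 5750), (14, 7880, 37, mkt, 1070), (14, 7880, 37, mkt, 1120), (14, 7880, 37, mkt, 5750), (14, 7880, 8, k1, 1070), (14, 7880, 8, k1, 1120), (14, 7880, 8, k1, 5750), (22, 8600, 2, eng, 9140), (22, 8600, 2, eng, 9590), (22, 8600, 28, hr, 9140), (22, 8600, 28, hr, 9590)}
(Proj ⋈ Dept) ⋈ Emp (natural join on budget): {(14, 7880, 1, p2, 1070, Dee), (14, 7880, 1, p2, 1070, Kim), (14, 7880, 1, p2, 1120, Dee), (14, 7880, 1, p2, 1120, Kim), (14, 7880, 1, p2, 5750, Dee), (14, 7880, 1, p2, 5750, Kim), (14, 7880, 1, rd, 1070, Dee), (14, 7880, 1, rd, 1070, Kim), (14, 7880, 1, rd, 1120, Dee), (14, 7880, 1, rd, 1120, Kim), (14, 7880, 1, rd, 5750, Dee), (14, 7880, 1, rd, 5750, Kim), (14, 7880, 19, rd, 1070, Dee), (14, 7880, 19, rd, 1070, Kim), (14, 7880, 19, rd, 1120, Dee), (14, 7880, 19, rd, 1120, Kim), (14, 7880, 19, rd, 5750, Dee), (14, 7880, 19, rd, 5750, Kim), (14, 7880, 24, x3, 1070, Dee), (14, 7880, 24, x3, 1070, Kim), (14, 7880, 24, x3, 1120, Dee), (14, 7880, 24, x3, 1120, Kim), (14, 7880, 24, x3, 5750, Dee), (14, 7880, 24, x3, 5750, Kim), (14, 7880, 30, eng, 1070, Dee), (14, 7880, 30, eng, 1070, Kim), (14, 7880, 30, eng, 1120, Dee), (14, 7880, 30, eng, 1120, Kim), (14, 7880, 30, eng, 5750, Dee), (14, 7880, 30, eng, 5750, Kim), (14, 7880, 37, mkt, 1070, Dee), (14, 7880, 37, mkt, 1070, Kim), (14, 7880, 37, mkt, 1120, Dee), (14, 7880, 37, mkt, 1120, Kim), (14, 7880, 37, mkt, 5750, Dee), (14, 7880, 37, mkt, 5750, Kim), (14, 7880, 8, k1, 1070, Dee), (14, 7880, 8, k1, 1070, Kim), (14, 7880, 8, k1, 1120, Dee), (14, 7880, 8, k1, 1120, Kim), (14, 7880, 8, k1, 5750, Dee), (14, 7880, 8, k1, 5750, Kim), (22, 8600, 2, eng, 9140, Wes), (22, 8600, 2, eng, 9590, Wes), (22, 8600, 28, hr, 9140, Wes), (22, 8600, 28, hr, 9590, Wes)}
σ[salary < 5750]: keep tuples satisfying salary < 5750 → {(14, 7880, 1, p2, 1070, Dee), (14, 7880, 1, p2, 1070, Kim), (14, 7880, 1, p2, 1120, Dee), (14, 7880, 1, p2, 1120, Kim), (14, 7880, 1, rd, 1070, Dee), (14, 7880, 1, rd, 1070, Kim), (14, 7880, 1, rd, 1120, Dee), (14, 7880, 1, rd, 1120, Kim), (14, 7880, 19, rd, 1070, Dee), (14, 7880, 19, rd, 1070, Kim), (14, 7880, 19, rd, 1120, Dee), (14, 7880, 19, rd, 1120, Kim), (14, 7880, 24, x3, 1070, Dee), (14, 7880, 24, x3, 1070, Kim), (14, 7880, 24, x3, 1120, Dee), (14, 7880, 24, x3, 1120, Kim), (14, 7880, 30, eng, 1070, Dee), (14, 7880, 30, eng, 1070, Kim), (14, 7880, 30, eng, 1120, Dee), (14, 7880, 30, eng, 1120, Kim), (14, 7880, 37, mkt, 1070, Dee), (14, 7880, 37, mkt, 1070, Kim), (14, 7880, 37, mkt, 1120, Dee), (14, 7880, 37, mkt, 1120, Kim), (14, 7880, 8, k1, 1070, Dee), (14, 7880, 8, k1, 1070, Kim), (14, 7880, 8, k1, 1120, Dee), (14, 7880, 8, k1, 1120, Kim)}
π_{eid, salary, budget} gives {(1, 1070, 7880), (1, 1120, 7880), (19, 1070, 7880), (19, 1120, 7880), (24, 1070, 7880), (24, 1120, 7880), (30, 1070, 7880), (30, 1120, 7880), (37, 1070, 7880), (37, 1120, 7880), (8, 1070, 7880), (8, 1120, 7880)} (16 duplicate(s) eliminated).

{(1, 1070, 7880), (1, 1120, 7880), (19, 1070, 7880), (19, 1120, 7880), (24, 1070, 7880), (24, 1120, 7880), (30, 1070, 7880), (30, 1120, 7880), (37, 1070, 7880), (37, 1120, 7880), (8, 1070, 7880), (8, 1120, 7880)}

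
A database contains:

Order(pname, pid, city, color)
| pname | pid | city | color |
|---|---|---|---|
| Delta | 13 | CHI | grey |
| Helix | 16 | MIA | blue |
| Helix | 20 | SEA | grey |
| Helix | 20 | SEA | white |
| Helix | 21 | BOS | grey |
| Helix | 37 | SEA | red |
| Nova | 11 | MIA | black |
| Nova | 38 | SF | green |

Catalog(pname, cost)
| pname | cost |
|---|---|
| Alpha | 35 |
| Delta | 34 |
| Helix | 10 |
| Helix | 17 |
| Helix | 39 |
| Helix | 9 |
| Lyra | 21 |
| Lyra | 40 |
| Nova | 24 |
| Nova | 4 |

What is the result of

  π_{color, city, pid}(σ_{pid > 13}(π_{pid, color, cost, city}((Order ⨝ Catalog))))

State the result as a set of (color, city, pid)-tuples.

Order ⋈ Catalog (natural join on pname): {(Delta, 13, CHI, grey, 34), (Helix, 16, MIA, blue, 10), (Helix, 16, MIA, blue, 17), (Helix, 16, MIA, blue, 39), (Helix, 16, MIA, blue, 9), (Helix, 20, SEA, grey, 10), (Helix, 20, SEA, grey, 17), (Helix, 20, SEA, grey, 39), (Helix, 20, SEA, grey, 9), (Helix, 20, SEA, white, 10), (Helix, 20, SEA, white, 17), (Helix, 20, SEA, white, 39), (Helix, 20, SEA, white, 9), (Helix, 21, BOS, grey, 10), (Helix, 21, BOS, grey, 17), (Helix, 21, BOS, grey, 39), (Helix, 21, BOS, grey, 9), (Helix, 37, SEA, red, 10), (Helix, 37, SEA, red, 17), (Helix, 37, SEA, red, 39), (Helix, 37, SEA, red, 9), (Nova, 11, MIA, black, 24), (Nova, 11, MIA, black, 4), (Nova, 38, SF, green, 24), (Nova, 38, SF, green, 4)}
Keep only column(s) pid, color, cost, city: {(11, black, 24, MIA), (11, black, 4, MIA), (13, grey, 34, CHI), (16, blue, 10, MIA), (16, blue, 17, MIA), (16, blue, 39, MIA), (16, blue, 9, MIA), (20, grey, 10, SEA), (20, grey, 17, SEA), (20, grey, 39, SEA), (20, grey, 9, SEA), (20, white, 10, SEA), (20, white, 17, SEA), (20, white, 39, SEA), (20, white, 9, SEA), (21, grey, 10, BOS), (21, grey, 17, BOS), (21, grey, 39, BOS), (21, grey, 9, BOS), (37, red, 10, SEA), (37, red, 17, SEA), (37, red, 39, SEA), (37, red, 9, SEA), (38, green, 24, SF), (38, green, 4, SF)}
Apply σ_{pid > 13}; surviving tuples: {(16, blue, 10, MIA), (16, blue, 17, MIA), (16, blue, 39, MIA), (16, blue, 9, MIA), (20, grey, 10, SEA), (20, grey, 17, SEA), (20, grey, 39, SEA), (20, grey, 9, SEA), (20, white, 10, SEA), (20, white, 17, SEA), (20, white, 39, SEA), (20, white, 9, SEA), (21, grey, 10, BOS), (21, grey, 17, BOS), (21, grey, 39, BOS), (21, grey, 9, BOS), (37, red, 10, SEA), (37, red, 17, SEA), (37, red, 39, SEA), (37, red, 9, SEA), (38, green, 24, SF), (38, green, 4, SF)}
Keep only column(s) color, city, pid (16 duplicate(s) eliminated): {(blue, MIA, 16), (green, SF, 38), (grey, BOS, 21), (grey, SEA, 20), (red, SEA, 37), (white, SEA, 20)}

{(blue, MIA, 16), (green, SF, 38), (grey, BOS, 21), (grey, SEA, 20), (red, SEA, 37), (white, SEA, 20)}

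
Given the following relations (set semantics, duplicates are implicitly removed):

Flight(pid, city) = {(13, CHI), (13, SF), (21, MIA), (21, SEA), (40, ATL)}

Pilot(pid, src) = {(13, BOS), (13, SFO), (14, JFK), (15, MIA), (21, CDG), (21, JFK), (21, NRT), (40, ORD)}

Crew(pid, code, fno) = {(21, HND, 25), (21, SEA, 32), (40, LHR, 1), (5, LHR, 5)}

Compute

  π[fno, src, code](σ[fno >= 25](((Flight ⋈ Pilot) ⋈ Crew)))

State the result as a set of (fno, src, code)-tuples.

Flight ⋈ Pilot (natural join on pid): {(13, CHI, BOS), (13, CHI, SFO), (13, SF, BOS), (13, SF, SFO), (21, MIA, CDG), (21, MIA, JFK), (21, MIA, NRT), (21, SEA, CDG), (21, SEA, JFK), (21, SEA, NRT), (40, ATL, ORD)}
(Flight ⋈ Pilot) ⋈ Crew (natural join on pid): {(21, MIA, CDG, HND, 25), (21, MIA, CDG, SEA, 32), (21, MIA, JFK, HND, 25), (21, MIA, JFK, SEA, 32), (21, MIA, NRT, HND, 25), (21, MIA, NRT, SEA, 32), (21, SEA, CDG, HND, 25), (21, SEA, CDG, SEA, 32), (21, SEA, JFK, HND, 25), (21, SEA, JFK, SEA, 32), (21, SEA, NRT, HND, 25), (21, SEA, NRT, SEA, 32), (40, ATL, ORD, LHR, 1)}
σ[fno >= 25]: keep tuples satisfying fno >= 25 → {(21, MIA, CDG, HND, 25), (21, MIA, CDG, SEA, 32), (21, MIA, JFK, HND, 25), (21, MIA, JFK, SEA, 32), (21, MIA, NRT, HND, 25), (21, MIA, NRT, SEA, 32), (21, SEA, CDG, HND, 25), (21, SEA, CDG, SEA, 32), (21, SEA, JFK, HND, 25), (21, SEA, JFK, SEA, 32), (21, SEA, NRT, HND, 25), (21, SEA, NRT, SEA, 32)}
Projecting to fno, src, code (6 duplicate(s) eliminated): {(25, CDG, HND), (25, JFK, HND), (25, NRT, HND), (32, CDG, SEA), (32, JFK, SEA), (32, NRT, SEA)}

{(25, CDG, HND), (25, JFK, HND), (25, NRT, HND), (32, CDG, SEA), (32, JFK, SEA), (32, NRT, SEA)}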